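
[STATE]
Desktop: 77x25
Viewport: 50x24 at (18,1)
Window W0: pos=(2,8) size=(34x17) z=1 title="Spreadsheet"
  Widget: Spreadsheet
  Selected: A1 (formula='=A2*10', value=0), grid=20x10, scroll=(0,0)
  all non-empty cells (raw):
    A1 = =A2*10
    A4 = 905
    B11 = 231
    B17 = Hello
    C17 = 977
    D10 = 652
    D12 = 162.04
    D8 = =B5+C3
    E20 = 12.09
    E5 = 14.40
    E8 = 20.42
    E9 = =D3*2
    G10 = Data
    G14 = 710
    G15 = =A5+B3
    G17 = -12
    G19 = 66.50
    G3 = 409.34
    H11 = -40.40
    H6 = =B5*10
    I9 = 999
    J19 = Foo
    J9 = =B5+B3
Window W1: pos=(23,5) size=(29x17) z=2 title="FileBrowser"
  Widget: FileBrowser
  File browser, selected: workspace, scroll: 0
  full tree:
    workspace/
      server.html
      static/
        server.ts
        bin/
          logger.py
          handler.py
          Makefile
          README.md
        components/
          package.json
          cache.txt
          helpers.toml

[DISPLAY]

                                                  
                                                  
                                                  
                                                  
     ┏━━━━━━━━━━━━━━━━━━━━━━━━━━━┓                
     ┃ FileBrowser               ┃                
     ┠───────────────────────────┨                
━━━━━┃> [-] workspace/           ┃                
     ┃    server.html            ┃                
─────┃    [+] static/            ┃                
     ┃                           ┃                
B    ┃                           ┃                
-----┃                           ┃                
    0┃                           ┃                
    0┃                           ┃                
    0┃                           ┃                
    0┃                           ┃                
    0┃                           ┃                
    0┃                           ┃                
    0┃                           ┃                
    0┗━━━━━━━━━━━━━━━━━━━━━━━━━━━┛                
    0       0    ┃                                
    0       0    ┃                                
━━━━━━━━━━━━━━━━━┛                                


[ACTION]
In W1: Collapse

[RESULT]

                                                  
                                                  
                                                  
                                                  
     ┏━━━━━━━━━━━━━━━━━━━━━━━━━━━┓                
     ┃ FileBrowser               ┃                
     ┠───────────────────────────┨                
━━━━━┃> [+] workspace/           ┃                
     ┃                           ┃                
─────┃                           ┃                
     ┃                           ┃                
B    ┃                           ┃                
-----┃                           ┃                
    0┃                           ┃                
    0┃                           ┃                
    0┃                           ┃                
    0┃                           ┃                
    0┃                           ┃                
    0┃                           ┃                
    0┃                           ┃                
    0┗━━━━━━━━━━━━━━━━━━━━━━━━━━━┛                
    0       0    ┃                                
    0       0    ┃                                
━━━━━━━━━━━━━━━━━┛                                


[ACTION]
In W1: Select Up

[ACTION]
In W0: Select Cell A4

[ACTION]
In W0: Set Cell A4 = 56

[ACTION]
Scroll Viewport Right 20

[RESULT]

                                                  
                                                  
                                                  
                                                  
━━━━━━━━━━━━━━━━━━━━━━━━┓                         
leBrowser               ┃                         
────────────────────────┨                         
+] workspace/           ┃                         
                        ┃                         
                        ┃                         
                        ┃                         
                        ┃                         
                        ┃                         
                        ┃                         
                        ┃                         
                        ┃                         
                        ┃                         
                        ┃                         
                        ┃                         
                        ┃                         
━━━━━━━━━━━━━━━━━━━━━━━━┛                         
   0    ┃                                         
   0    ┃                                         
━━━━━━━━┛                                         


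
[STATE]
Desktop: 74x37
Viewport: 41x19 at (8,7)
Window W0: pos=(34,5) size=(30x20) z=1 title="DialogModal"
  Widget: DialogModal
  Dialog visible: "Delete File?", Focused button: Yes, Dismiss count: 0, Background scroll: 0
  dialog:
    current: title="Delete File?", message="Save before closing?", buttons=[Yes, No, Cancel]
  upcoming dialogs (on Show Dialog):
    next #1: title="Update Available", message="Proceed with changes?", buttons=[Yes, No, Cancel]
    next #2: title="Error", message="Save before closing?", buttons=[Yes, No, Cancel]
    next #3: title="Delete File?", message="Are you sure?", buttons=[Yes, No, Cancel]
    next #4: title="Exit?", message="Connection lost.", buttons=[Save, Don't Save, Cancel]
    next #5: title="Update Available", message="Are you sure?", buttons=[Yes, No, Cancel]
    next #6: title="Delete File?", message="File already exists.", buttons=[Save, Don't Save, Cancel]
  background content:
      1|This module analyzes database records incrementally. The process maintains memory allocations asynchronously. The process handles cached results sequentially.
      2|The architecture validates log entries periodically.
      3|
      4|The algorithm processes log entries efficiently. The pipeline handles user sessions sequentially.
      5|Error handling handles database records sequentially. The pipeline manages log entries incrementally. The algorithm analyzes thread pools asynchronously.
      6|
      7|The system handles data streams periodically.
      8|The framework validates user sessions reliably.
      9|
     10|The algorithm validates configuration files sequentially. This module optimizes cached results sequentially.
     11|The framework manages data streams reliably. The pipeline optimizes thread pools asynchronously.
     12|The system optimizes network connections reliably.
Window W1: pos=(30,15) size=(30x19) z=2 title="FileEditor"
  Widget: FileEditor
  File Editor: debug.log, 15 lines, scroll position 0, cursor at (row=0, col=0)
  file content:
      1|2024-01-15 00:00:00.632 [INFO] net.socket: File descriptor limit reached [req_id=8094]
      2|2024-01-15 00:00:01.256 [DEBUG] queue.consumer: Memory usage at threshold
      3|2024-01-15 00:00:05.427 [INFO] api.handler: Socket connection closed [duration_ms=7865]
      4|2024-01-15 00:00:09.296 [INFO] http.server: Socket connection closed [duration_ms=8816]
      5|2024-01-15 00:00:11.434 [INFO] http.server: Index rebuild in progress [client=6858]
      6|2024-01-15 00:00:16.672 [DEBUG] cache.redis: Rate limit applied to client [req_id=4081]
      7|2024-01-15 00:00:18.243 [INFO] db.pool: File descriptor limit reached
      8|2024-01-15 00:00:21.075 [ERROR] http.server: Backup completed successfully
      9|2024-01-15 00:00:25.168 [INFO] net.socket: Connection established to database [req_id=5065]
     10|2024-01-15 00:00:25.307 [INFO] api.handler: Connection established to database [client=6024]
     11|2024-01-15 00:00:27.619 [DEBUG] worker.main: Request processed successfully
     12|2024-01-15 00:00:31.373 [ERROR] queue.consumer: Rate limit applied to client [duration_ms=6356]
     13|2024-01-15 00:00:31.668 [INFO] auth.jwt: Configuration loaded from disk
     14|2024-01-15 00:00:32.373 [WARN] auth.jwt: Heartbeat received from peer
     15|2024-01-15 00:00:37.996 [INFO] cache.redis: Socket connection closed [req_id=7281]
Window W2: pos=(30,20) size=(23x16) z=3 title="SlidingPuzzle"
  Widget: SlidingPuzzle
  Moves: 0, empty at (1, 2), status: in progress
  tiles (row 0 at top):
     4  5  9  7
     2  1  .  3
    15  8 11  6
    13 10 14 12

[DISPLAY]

                          ┠──────────────
                          ┃This module an
                          ┃The architectu
                          ┃              
                          ┃The algorithm 
                          ┃Error handling
                          ┃  ┌───────────
                          ┃Th│     Delete
                      ┏━━━━━━━━━━━━━━━━━━
                      ┃ FileEditor       
                      ┠──────────────────
                      ┃█024-01-15 00:00:0
                      ┃2024-01-15 00:00:0
                      ┏━━━━━━━━━━━━━━━━━━
                      ┃ SlidingPuzzle    
                      ┠──────────────────
                      ┃┌────┬────┬────┬──
                      ┃│  4 │  5 │  9 │  
                      ┃├────┼────┼────┼──


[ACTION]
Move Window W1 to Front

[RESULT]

                          ┠──────────────
                          ┃This module an
                          ┃The architectu
                          ┃              
                          ┃The algorithm 
                          ┃Error handling
                          ┃  ┌───────────
                          ┃Th│     Delete
                      ┏━━━━━━━━━━━━━━━━━━
                      ┃ FileEditor       
                      ┠──────────────────
                      ┃█024-01-15 00:00:0
                      ┃2024-01-15 00:00:0
                      ┃2024-01-15 00:00:0
                      ┃2024-01-15 00:00:0
                      ┃2024-01-15 00:00:1
                      ┃2024-01-15 00:00:1
                      ┃2024-01-15 00:00:1
                      ┃2024-01-15 00:00:2


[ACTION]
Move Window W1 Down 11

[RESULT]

                          ┠──────────────
                          ┃This module an
                          ┃The architectu
                          ┃              
                          ┃The algorithm 
                          ┃Error handling
                          ┃  ┌───────────
                          ┃Th│     Delete
                          ┃Th│ Save befor
                          ┃  │ [Yes]  No 
                          ┃Th└───────────
                      ┏━━━━━━━━━━━━━━━━━━
                      ┃ FileEditor       
                      ┠──────────────────
                      ┃█024-01-15 00:00:0
                      ┃2024-01-15 00:00:0
                      ┃2024-01-15 00:00:0
                      ┃2024-01-15 00:00:0
                      ┃2024-01-15 00:00:1


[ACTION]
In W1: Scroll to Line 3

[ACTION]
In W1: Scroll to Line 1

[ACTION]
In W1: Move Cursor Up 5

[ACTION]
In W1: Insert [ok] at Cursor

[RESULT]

                          ┠──────────────
                          ┃This module an
                          ┃The architectu
                          ┃              
                          ┃The algorithm 
                          ┃Error handling
                          ┃  ┌───────────
                          ┃Th│     Delete
                          ┃Th│ Save befor
                          ┃  │ [Yes]  No 
                          ┃Th└───────────
                      ┏━━━━━━━━━━━━━━━━━━
                      ┃ FileEditor       
                      ┠──────────────────
                      ┃ok█024-01-15 00:00
                      ┃2024-01-15 00:00:0
                      ┃2024-01-15 00:00:0
                      ┃2024-01-15 00:00:0
                      ┃2024-01-15 00:00:1


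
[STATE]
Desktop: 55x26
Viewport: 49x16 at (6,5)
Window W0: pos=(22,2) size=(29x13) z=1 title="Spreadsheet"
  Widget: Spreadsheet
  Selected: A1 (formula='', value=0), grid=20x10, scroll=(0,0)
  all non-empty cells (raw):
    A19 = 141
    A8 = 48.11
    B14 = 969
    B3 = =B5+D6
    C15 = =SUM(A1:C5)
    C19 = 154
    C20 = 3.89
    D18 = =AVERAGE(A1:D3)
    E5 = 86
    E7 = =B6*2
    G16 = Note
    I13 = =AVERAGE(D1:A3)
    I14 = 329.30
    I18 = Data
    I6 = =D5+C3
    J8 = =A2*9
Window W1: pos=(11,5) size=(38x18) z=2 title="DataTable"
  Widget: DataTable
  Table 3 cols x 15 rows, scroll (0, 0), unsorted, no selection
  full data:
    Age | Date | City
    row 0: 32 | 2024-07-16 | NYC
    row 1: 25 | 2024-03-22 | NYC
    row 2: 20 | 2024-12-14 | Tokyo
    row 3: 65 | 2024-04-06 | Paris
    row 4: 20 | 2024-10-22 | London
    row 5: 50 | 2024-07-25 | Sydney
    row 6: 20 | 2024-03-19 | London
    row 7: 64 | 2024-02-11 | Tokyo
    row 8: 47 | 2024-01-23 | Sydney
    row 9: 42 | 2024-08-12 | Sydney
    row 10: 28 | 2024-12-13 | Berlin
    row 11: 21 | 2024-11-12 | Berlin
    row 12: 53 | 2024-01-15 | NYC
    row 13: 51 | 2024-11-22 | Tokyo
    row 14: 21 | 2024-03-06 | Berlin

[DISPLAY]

     ┏━━━━━━━━━━━━━━━━━━━━━━━━━━━━━━━━━━━━┓ ┃    
     ┃ DataTable                          ┃ ┃    
     ┠────────────────────────────────────┨-┃    
     ┃Age│Date      │City                 ┃ ┃    
     ┃───┼──────────┼──────               ┃ ┃    
     ┃32 │2024-07-16│NYC                  ┃ ┃    
     ┃25 │2024-03-22│NYC                  ┃ ┃    
     ┃20 │2024-12-14│Tokyo                ┃ ┃    
     ┃65 │2024-04-06│Paris                ┃ ┃    
     ┃20 │2024-10-22│London               ┃━┛    
     ┃50 │2024-07-25│Sydney               ┃      
     ┃20 │2024-03-19│London               ┃      
     ┃64 │2024-02-11│Tokyo                ┃      
     ┃47 │2024-01-23│Sydney               ┃      
     ┃42 │2024-08-12│Sydney               ┃      
     ┃28 │2024-12-13│Berlin               ┃      


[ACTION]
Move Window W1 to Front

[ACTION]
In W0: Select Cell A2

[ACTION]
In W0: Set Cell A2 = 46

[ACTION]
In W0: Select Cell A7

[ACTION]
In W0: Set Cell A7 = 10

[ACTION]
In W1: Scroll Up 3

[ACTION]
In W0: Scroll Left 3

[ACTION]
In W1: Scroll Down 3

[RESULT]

     ┏━━━━━━━━━━━━━━━━━━━━━━━━━━━━━━━━━━━━┓ ┃    
     ┃ DataTable                          ┃ ┃    
     ┠────────────────────────────────────┨-┃    
     ┃Age│Date      │City                 ┃ ┃    
     ┃───┼──────────┼──────               ┃ ┃    
     ┃65 │2024-04-06│Paris                ┃ ┃    
     ┃20 │2024-10-22│London               ┃ ┃    
     ┃50 │2024-07-25│Sydney               ┃ ┃    
     ┃20 │2024-03-19│London               ┃ ┃    
     ┃64 │2024-02-11│Tokyo                ┃━┛    
     ┃47 │2024-01-23│Sydney               ┃      
     ┃42 │2024-08-12│Sydney               ┃      
     ┃28 │2024-12-13│Berlin               ┃      
     ┃21 │2024-11-12│Berlin               ┃      
     ┃53 │2024-01-15│NYC                  ┃      
     ┃51 │2024-11-22│Tokyo                ┃      


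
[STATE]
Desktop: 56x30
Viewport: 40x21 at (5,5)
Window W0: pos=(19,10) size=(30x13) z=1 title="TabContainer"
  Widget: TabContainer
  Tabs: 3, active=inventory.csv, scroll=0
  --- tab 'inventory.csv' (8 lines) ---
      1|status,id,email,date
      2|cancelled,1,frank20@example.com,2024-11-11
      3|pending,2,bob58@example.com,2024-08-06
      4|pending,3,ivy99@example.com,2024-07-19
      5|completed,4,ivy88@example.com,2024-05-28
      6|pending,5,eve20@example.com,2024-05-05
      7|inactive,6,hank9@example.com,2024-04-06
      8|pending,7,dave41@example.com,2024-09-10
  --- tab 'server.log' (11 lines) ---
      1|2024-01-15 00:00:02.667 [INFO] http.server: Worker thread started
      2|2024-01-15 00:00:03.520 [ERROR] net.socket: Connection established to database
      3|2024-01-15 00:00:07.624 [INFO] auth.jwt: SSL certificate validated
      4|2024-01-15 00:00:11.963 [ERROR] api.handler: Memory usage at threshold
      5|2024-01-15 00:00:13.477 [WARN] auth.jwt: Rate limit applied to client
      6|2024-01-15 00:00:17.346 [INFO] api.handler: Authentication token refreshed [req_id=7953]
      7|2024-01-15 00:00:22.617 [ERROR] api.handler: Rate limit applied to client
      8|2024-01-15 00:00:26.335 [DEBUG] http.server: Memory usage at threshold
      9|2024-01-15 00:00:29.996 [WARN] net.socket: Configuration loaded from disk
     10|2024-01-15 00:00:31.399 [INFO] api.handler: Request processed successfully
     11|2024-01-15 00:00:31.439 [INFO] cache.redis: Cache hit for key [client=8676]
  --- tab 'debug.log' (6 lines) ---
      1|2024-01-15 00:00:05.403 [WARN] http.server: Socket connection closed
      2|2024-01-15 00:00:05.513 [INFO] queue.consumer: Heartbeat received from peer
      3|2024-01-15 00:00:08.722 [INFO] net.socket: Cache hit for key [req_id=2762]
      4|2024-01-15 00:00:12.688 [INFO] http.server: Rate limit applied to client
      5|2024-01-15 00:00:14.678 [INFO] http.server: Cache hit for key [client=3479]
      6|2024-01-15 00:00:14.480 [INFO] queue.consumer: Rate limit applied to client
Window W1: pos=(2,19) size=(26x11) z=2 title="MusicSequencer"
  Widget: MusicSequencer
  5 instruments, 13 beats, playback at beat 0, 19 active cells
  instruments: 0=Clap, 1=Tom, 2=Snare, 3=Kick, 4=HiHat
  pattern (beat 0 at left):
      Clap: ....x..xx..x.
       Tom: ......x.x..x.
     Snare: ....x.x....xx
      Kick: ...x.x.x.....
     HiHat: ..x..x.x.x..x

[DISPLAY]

                                        
                                        
                                        
                                        
                                        
              ┏━━━━━━━━━━━━━━━━━━━━━━━━━
              ┃ TabContainer            
              ┠─────────────────────────
              ┃[inventory.csv]│ server.l
              ┃─────────────────────────
              ┃status,id,email,date     
              ┃cancelled,1,frank20@examp
              ┃pending,2,bob58@example.c
              ┃pending,3,ivy99@example.c
━━━━━━━━━━━━━━━━━━━━━━┓d,4,ivy88@example
usicSequencer         ┃5,eve20@example.c
──────────────────────┨,6,hank9@example.
    ▼123456789012     ┃━━━━━━━━━━━━━━━━━
Clap····█··██··█·     ┃                 
 Tom······█·█··█·     ┃                 
nare····█·█····██     ┃                 


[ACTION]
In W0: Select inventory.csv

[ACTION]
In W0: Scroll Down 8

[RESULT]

                                        
                                        
                                        
                                        
                                        
              ┏━━━━━━━━━━━━━━━━━━━━━━━━━
              ┃ TabContainer            
              ┠─────────────────────────
              ┃[inventory.csv]│ server.l
              ┃─────────────────────────
              ┃pending,7,dave41@example.
              ┃                         
              ┃                         
              ┃                         
━━━━━━━━━━━━━━━━━━━━━━┓                 
usicSequencer         ┃                 
──────────────────────┨                 
    ▼123456789012     ┃━━━━━━━━━━━━━━━━━
Clap····█··██··█·     ┃                 
 Tom······█·█··█·     ┃                 
nare····█·█····██     ┃                 


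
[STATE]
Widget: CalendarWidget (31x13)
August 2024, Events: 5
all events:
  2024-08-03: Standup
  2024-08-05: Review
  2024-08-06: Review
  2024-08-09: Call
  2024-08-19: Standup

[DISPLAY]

          August 2024          
Mo Tu We Th Fr Sa Su           
          1  2  3*  4          
 5*  6*  7  8  9* 10 11        
12 13 14 15 16 17 18           
19* 20 21 22 23 24 25          
26 27 28 29 30 31              
                               
                               
                               
                               
                               
                               


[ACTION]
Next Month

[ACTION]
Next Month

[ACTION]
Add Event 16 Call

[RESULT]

          October 2024         
Mo Tu We Th Fr Sa Su           
    1  2  3  4  5  6           
 7  8  9 10 11 12 13           
14 15 16* 17 18 19 20          
21 22 23 24 25 26 27           
28 29 30 31                    
                               
                               
                               
                               
                               
                               


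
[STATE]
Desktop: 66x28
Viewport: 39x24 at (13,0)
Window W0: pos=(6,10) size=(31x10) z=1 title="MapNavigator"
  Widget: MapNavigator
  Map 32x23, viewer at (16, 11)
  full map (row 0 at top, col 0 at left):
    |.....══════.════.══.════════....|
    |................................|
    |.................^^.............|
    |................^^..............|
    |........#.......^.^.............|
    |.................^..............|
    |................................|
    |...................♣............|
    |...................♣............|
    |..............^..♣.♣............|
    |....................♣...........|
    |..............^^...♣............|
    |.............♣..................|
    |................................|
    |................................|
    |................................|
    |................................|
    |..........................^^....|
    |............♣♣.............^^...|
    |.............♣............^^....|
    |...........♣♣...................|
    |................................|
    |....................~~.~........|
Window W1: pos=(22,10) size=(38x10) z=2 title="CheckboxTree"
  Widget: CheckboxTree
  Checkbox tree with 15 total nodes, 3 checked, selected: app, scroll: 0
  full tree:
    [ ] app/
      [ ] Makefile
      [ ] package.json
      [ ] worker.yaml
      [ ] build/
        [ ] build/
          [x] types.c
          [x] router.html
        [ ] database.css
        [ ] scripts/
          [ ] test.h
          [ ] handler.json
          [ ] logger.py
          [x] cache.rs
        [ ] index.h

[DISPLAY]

                                       
                                       
                                       
                                       
                                       
                                       
                                       
                                       
                                       
                                       
━━━━━━━━━┏━━━━━━━━━━━━━━━━━━━━━━━━━━━━━
vigator  ┃ CheckboxTree                
─────────┠─────────────────────────────
.........┃>[-] app/                    
......^..┃   [ ] Makefile              
.........┃   [ ] package.json          
......^^@┃   [ ] worker.yaml           
.....♣...┃   [-] build/                
.........┃     [x] build/              
━━━━━━━━━┗━━━━━━━━━━━━━━━━━━━━━━━━━━━━━
                                       
                                       
                                       
                                       


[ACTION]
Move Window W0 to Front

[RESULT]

                                       
                                       
                                       
                                       
                                       
                                       
                                       
                                       
                                       
                                       
━━━━━━━━━━━━━━━━━━━━━━━┓━━━━━━━━━━━━━━━
vigator                ┃               
───────────────────────┨───────────────
...........♣...........┃               
......^..♣.♣...........┃e              
............♣..........┃.json          
......^^@..♣...........┃yaml           
.....♣.................┃               
.......................┃/              
━━━━━━━━━━━━━━━━━━━━━━━┛━━━━━━━━━━━━━━━
                                       
                                       
                                       
                                       


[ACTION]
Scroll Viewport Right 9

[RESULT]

                                       
                                       
                                       
                                       
                                       
                                       
                                       
                                       
                                       
                                       
━━━━━━━━━━━━━━┓━━━━━━━━━━━━━━━━━━━━━━┓ 
              ┃                      ┃ 
──────────────┨──────────────────────┨ 
..♣...........┃                      ┃ 
♣.♣...........┃e                     ┃ 
...♣..........┃.json                 ┃ 
..♣...........┃yaml                  ┃ 
..............┃                      ┃ 
..............┃/                     ┃ 
━━━━━━━━━━━━━━┛━━━━━━━━━━━━━━━━━━━━━━┛ 
                                       
                                       
                                       
                                       


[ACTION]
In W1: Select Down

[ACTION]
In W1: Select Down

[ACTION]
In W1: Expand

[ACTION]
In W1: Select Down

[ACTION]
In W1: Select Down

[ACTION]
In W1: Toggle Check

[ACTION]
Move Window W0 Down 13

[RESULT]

                                       
                                       
                                       
                                       
                                       
                                       
                                       
                                       
                                       
                                       
┏━━━━━━━━━━━━━━━━━━━━━━━━━━━━━━━━━━━━┓ 
┃ CheckboxTree                       ┃ 
┠────────────────────────────────────┨ 
┃ [-] app/                           ┃ 
┃   [ ] Makefile                     ┃ 
┃   [ ] package.json                 ┃ 
┃   [ ] worker.yaml                  ┃ 
┃>  [x] build/                       ┃ 
━━━━━━━━━━━━━━┓/                     ┃ 
              ┃━━━━━━━━━━━━━━━━━━━━━━┛ 
──────────────┨                        
..♣...........┃                        
♣.♣...........┃                        
...♣..........┃                        


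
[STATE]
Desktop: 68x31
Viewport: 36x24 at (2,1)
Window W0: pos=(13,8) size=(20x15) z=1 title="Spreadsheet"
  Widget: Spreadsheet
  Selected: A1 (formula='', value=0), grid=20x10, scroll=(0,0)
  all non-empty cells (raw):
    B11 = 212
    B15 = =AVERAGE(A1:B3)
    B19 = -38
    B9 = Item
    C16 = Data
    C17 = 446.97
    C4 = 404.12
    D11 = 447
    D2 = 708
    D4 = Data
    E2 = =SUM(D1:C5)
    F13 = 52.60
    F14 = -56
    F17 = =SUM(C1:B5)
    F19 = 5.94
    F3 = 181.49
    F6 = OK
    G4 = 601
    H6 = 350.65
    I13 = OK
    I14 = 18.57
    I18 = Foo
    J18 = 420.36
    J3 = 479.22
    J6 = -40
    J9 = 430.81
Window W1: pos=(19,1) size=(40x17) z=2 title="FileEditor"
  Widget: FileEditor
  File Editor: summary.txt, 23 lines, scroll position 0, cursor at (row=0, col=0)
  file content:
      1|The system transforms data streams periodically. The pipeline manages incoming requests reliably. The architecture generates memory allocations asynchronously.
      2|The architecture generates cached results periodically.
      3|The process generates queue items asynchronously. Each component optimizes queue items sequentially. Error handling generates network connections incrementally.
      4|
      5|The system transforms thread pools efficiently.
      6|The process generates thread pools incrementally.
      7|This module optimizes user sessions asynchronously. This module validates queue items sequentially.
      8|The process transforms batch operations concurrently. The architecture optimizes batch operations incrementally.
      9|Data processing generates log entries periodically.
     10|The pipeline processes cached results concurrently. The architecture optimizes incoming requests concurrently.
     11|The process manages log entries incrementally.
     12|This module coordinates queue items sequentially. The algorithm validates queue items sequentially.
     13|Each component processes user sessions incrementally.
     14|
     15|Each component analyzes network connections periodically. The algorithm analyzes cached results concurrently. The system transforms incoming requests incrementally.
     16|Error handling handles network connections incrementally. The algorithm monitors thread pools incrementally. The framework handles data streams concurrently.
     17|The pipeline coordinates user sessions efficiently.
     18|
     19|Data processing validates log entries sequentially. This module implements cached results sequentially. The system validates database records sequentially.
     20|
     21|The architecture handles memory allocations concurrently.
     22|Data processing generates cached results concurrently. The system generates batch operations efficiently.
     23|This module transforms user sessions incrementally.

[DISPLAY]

                 ┏━━━━━━━━━━━━━━━━━━
                 ┃ FileEditor       
                 ┠──────────────────
                 ┃█he system transfo
                 ┃The architecture g
                 ┃The process genera
                 ┃                  
           ┏━━━━━┃The system transfo
           ┃ Spre┃The process genera
           ┠─────┃This module optimi
           ┃A1:  ┃The process transf
           ┃     ┃Data processing ge
           ┃-----┃The pipeline proce
           ┃  1  ┃The process manage
           ┃  2  ┃This module coordi
           ┃  3  ┃Each component pro
           ┃  4  ┗━━━━━━━━━━━━━━━━━━
           ┃  5        0      ┃     
           ┃  6        0      ┃     
           ┃  7        0      ┃     
           ┃  8        0      ┃     
           ┗━━━━━━━━━━━━━━━━━━┛     
                                    
                                    


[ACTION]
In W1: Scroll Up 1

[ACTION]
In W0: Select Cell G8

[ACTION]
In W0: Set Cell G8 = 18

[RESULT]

                 ┏━━━━━━━━━━━━━━━━━━
                 ┃ FileEditor       
                 ┠──────────────────
                 ┃█he system transfo
                 ┃The architecture g
                 ┃The process genera
                 ┃                  
           ┏━━━━━┃The system transfo
           ┃ Spre┃The process genera
           ┠─────┃This module optimi
           ┃G8: 1┃The process transf
           ┃     ┃Data processing ge
           ┃-----┃The pipeline proce
           ┃  1  ┃The process manage
           ┃  2  ┃This module coordi
           ┃  3  ┃Each component pro
           ┃  4  ┗━━━━━━━━━━━━━━━━━━
           ┃  5        0      ┃     
           ┃  6        0      ┃     
           ┃  7        0      ┃     
           ┃  8        0      ┃     
           ┗━━━━━━━━━━━━━━━━━━┛     
                                    
                                    


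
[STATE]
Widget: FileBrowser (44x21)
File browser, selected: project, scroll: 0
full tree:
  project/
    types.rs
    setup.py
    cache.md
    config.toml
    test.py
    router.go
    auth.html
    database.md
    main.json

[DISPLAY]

> [-] project/                              
    types.rs                                
    setup.py                                
    cache.md                                
    config.toml                             
    test.py                                 
    router.go                               
    auth.html                               
    database.md                             
    main.json                               
                                            
                                            
                                            
                                            
                                            
                                            
                                            
                                            
                                            
                                            
                                            


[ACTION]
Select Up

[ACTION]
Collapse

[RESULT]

> [+] project/                              
                                            
                                            
                                            
                                            
                                            
                                            
                                            
                                            
                                            
                                            
                                            
                                            
                                            
                                            
                                            
                                            
                                            
                                            
                                            
                                            


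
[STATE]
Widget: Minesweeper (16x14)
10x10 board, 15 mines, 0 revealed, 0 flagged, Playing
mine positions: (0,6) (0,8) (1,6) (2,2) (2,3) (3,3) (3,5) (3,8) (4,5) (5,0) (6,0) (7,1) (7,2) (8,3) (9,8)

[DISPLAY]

■■■■■■■■■■      
■■■■■■■■■■      
■■■■■■■■■■      
■■■■■■■■■■      
■■■■■■■■■■      
■■■■■■■■■■      
■■■■■■■■■■      
■■■■■■■■■■      
■■■■■■■■■■      
■■■■■■■■■■      
                
                
                
                


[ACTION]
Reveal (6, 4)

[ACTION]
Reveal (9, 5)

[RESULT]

■■■■■■■■■■      
■■■■■■■■■■      
■■■■■■■■■■      
■■■■■■■■■■      
■1113■2111      
■2  111         
■421            
■■■21           
■■■■1  111      
■■■■1  1■■      
                
                
                
                


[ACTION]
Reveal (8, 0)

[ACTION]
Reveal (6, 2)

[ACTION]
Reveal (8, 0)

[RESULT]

■■■■■■■■■■      
■■■■■■■■■■      
■■■■■■■■■■      
■■■■■■■■■■      
■1113■2111      
■2  111         
■421            
■■■21           
1■■■1  111      
■■■■1  1■■      
                
                
                
                


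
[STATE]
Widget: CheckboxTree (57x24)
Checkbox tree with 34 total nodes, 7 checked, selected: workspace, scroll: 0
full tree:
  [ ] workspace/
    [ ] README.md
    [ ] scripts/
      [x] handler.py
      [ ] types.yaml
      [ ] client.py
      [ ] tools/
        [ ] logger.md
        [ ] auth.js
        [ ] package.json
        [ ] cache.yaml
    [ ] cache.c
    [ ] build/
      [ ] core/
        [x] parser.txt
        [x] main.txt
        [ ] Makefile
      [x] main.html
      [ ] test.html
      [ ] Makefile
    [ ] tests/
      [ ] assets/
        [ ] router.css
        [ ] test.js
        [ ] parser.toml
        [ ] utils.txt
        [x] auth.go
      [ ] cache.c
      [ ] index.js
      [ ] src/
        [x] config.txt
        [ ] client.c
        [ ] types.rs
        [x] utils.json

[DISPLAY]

>[-] workspace/                                          
   [ ] README.md                                         
   [-] scripts/                                          
     [x] handler.py                                      
     [ ] types.yaml                                      
     [ ] client.py                                       
     [ ] tools/                                          
       [ ] logger.md                                     
       [ ] auth.js                                       
       [ ] package.json                                  
       [ ] cache.yaml                                    
   [ ] cache.c                                           
   [-] build/                                            
     [-] core/                                           
       [x] parser.txt                                    
       [x] main.txt                                      
       [ ] Makefile                                      
     [x] main.html                                       
     [ ] test.html                                       
     [ ] Makefile                                        
   [-] tests/                                            
     [-] assets/                                         
       [ ] router.css                                    
       [ ] test.js                                       


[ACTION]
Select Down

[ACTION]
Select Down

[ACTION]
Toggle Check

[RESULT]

 [-] workspace/                                          
   [ ] README.md                                         
>  [x] scripts/                                          
     [x] handler.py                                      
     [x] types.yaml                                      
     [x] client.py                                       
     [x] tools/                                          
       [x] logger.md                                     
       [x] auth.js                                       
       [x] package.json                                  
       [x] cache.yaml                                    
   [ ] cache.c                                           
   [-] build/                                            
     [-] core/                                           
       [x] parser.txt                                    
       [x] main.txt                                      
       [ ] Makefile                                      
     [x] main.html                                       
     [ ] test.html                                       
     [ ] Makefile                                        
   [-] tests/                                            
     [-] assets/                                         
       [ ] router.css                                    
       [ ] test.js                                       


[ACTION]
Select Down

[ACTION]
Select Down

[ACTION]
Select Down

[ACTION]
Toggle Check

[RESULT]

 [-] workspace/                                          
   [ ] README.md                                         
   [-] scripts/                                          
     [x] handler.py                                      
     [x] types.yaml                                      
>    [ ] client.py                                       
     [x] tools/                                          
       [x] logger.md                                     
       [x] auth.js                                       
       [x] package.json                                  
       [x] cache.yaml                                    
   [ ] cache.c                                           
   [-] build/                                            
     [-] core/                                           
       [x] parser.txt                                    
       [x] main.txt                                      
       [ ] Makefile                                      
     [x] main.html                                       
     [ ] test.html                                       
     [ ] Makefile                                        
   [-] tests/                                            
     [-] assets/                                         
       [ ] router.css                                    
       [ ] test.js                                       
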